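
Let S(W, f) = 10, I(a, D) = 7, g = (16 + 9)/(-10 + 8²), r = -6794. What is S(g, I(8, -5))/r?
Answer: -5/3397 ≈ -0.0014719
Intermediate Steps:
g = 25/54 (g = 25/(-10 + 64) = 25/54 ≈ 0.46296)
S(g, I(8, -5))/r = 10/(-6794) = 10*(-1/6794) = -5/3397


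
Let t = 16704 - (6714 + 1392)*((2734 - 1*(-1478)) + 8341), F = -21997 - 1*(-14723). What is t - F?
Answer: -101730640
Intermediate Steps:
F = -7274 (F = -21997 + 14723 = -7274)
t = -101737914 (t = 16704 - 8106*((2734 + 1478) + 8341) = 16704 - 8106*(4212 + 8341) = 16704 - 8106*12553 = 16704 - 1*101754618 = 16704 - 101754618 = -101737914)
t - F = -101737914 - 1*(-7274) = -101737914 + 7274 = -101730640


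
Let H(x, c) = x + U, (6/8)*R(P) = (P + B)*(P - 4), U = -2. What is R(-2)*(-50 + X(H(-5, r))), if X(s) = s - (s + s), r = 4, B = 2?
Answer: 0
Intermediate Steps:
R(P) = 4*(-4 + P)*(2 + P)/3 (R(P) = 4*((P + 2)*(P - 4))/3 = 4*((2 + P)*(-4 + P))/3 = 4*((-4 + P)*(2 + P))/3 = 4*(-4 + P)*(2 + P)/3)
H(x, c) = -2 + x (H(x, c) = x - 2 = -2 + x)
X(s) = -s (X(s) = s - 2*s = -s)
R(-2)*(-50 + X(H(-5, r))) = (-32/3 - 8/3*(-2) + (4/3)*(-2)**2)*(-50 - (-2 - 5)) = (-32/3 + 16/3 + (4/3)*4)*(-50 - 1*(-7)) = (-32/3 + 16/3 + 16/3)*(-50 + 7) = 0*(-43) = 0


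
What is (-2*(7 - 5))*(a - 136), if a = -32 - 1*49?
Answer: 868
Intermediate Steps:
a = -81 (a = -32 - 49 = -81)
(-2*(7 - 5))*(a - 136) = (-2*(7 - 5))*(-81 - 136) = -2*2*(-217) = -4*(-217) = 868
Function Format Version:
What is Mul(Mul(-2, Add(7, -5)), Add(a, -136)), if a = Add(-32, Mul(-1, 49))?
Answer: 868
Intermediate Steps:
a = -81 (a = Add(-32, -49) = -81)
Mul(Mul(-2, Add(7, -5)), Add(a, -136)) = Mul(Mul(-2, Add(7, -5)), Add(-81, -136)) = Mul(Mul(-2, 2), -217) = Mul(-4, -217) = 868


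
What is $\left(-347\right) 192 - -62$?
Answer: $-66562$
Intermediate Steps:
$\left(-347\right) 192 - -62 = -66624 + \left(-18 + 80\right) = -66624 + 62 = -66562$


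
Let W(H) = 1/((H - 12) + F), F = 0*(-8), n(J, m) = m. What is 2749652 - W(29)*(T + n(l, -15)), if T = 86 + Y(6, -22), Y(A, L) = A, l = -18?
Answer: 46744007/17 ≈ 2.7496e+6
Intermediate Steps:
F = 0
W(H) = 1/(-12 + H) (W(H) = 1/((H - 12) + 0) = 1/((-12 + H) + 0) = 1/(-12 + H))
T = 92 (T = 86 + 6 = 92)
2749652 - W(29)*(T + n(l, -15)) = 2749652 - (92 - 15)/(-12 + 29) = 2749652 - 77/17 = 46744007/17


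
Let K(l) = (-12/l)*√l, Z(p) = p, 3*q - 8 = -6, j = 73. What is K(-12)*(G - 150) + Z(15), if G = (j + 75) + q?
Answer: 15 - 8*I*√3/3 ≈ 15.0 - 4.6188*I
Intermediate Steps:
q = ⅔ (q = 8/3 + (⅓)*(-6) = 8/3 - 2 = ⅔ ≈ 0.66667)
K(l) = -12/√l
G = 446/3 (G = (73 + 75) + ⅔ = 148 + ⅔ = 446/3 ≈ 148.67)
K(-12)*(G - 150) + Z(15) = (-(-2)*I*√3)*(446/3 - 150) + 15 = -(-2)*I*√3*(-4/3) + 15 = (2*I*√3)*(-4/3) + 15 = -8*I*√3/3 + 15 = 15 - 8*I*√3/3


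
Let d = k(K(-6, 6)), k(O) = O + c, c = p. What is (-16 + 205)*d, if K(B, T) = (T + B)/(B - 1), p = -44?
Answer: -8316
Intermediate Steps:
K(B, T) = (B + T)/(-1 + B)
c = -44
k(O) = -44 + O (k(O) = O - 44 = -44 + O)
d = -44 (d = -44 + (-6 + 6)/(-1 - 6) = -44 + 0/(-7) = -44 - ⅐*0 = -44 + 0 = -44)
(-16 + 205)*d = (-16 + 205)*(-44) = 189*(-44) = -8316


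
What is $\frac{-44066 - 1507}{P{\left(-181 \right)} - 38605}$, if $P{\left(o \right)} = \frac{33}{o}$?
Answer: $\frac{8248713}{6987538} \approx 1.1805$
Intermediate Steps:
$\frac{-44066 - 1507}{P{\left(-181 \right)} - 38605} = \frac{-44066 - 1507}{\frac{33}{-181} - 38605} = - \frac{45573}{33 \left(- \frac{1}{181}\right) - 38605} = - \frac{45573}{- \frac{33}{181} - 38605} = - \frac{45573}{- \frac{6987538}{181}} = \left(-45573\right) \left(- \frac{181}{6987538}\right) = \frac{8248713}{6987538}$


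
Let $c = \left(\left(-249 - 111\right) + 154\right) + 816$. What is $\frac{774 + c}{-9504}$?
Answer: $- \frac{173}{1188} \approx -0.14562$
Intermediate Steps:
$c = 610$ ($c = \left(\left(-249 - 111\right) + 154\right) + 816 = \left(-360 + 154\right) + 816 = -206 + 816 = 610$)
$\frac{774 + c}{-9504} = \frac{774 + 610}{-9504} = 1384 \left(- \frac{1}{9504}\right) = - \frac{173}{1188}$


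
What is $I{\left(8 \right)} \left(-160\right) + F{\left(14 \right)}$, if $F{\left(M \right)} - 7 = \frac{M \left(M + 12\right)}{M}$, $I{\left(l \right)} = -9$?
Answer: $1473$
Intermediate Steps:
$F{\left(M \right)} = 19 + M$ ($F{\left(M \right)} = 7 + \frac{M \left(M + 12\right)}{M} = 7 + \frac{M \left(12 + M\right)}{M} = 7 + \left(12 + M\right) = 19 + M$)
$I{\left(8 \right)} \left(-160\right) + F{\left(14 \right)} = \left(-9\right) \left(-160\right) + \left(19 + 14\right) = 1440 + 33 = 1473$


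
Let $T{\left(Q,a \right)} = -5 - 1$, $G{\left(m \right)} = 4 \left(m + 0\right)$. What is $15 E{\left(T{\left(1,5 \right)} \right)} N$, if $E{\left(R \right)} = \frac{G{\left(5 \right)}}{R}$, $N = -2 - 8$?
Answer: $500$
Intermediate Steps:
$N = -10$
$G{\left(m \right)} = 4 m$
$T{\left(Q,a \right)} = -6$
$E{\left(R \right)} = \frac{20}{R}$ ($E{\left(R \right)} = \frac{4 \cdot 5}{R} = \frac{20}{R}$)
$15 E{\left(T{\left(1,5 \right)} \right)} N = 15 \frac{20}{-6} \left(-10\right) = 15 \cdot 20 \left(- \frac{1}{6}\right) \left(-10\right) = 15 \left(- \frac{10}{3}\right) \left(-10\right) = \left(-50\right) \left(-10\right) = 500$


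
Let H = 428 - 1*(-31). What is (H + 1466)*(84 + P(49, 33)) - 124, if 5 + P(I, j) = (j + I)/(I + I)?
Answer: 1074932/7 ≈ 1.5356e+5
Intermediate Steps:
H = 459 (H = 428 + 31 = 459)
P(I, j) = -5 + (I + j)/(2*I) (P(I, j) = -5 + (j + I)/(I + I) = -5 + (I + j)/((2*I)) = -5 + (I + j)*(1/(2*I)) = -5 + (I + j)/(2*I))
(H + 1466)*(84 + P(49, 33)) - 124 = (459 + 1466)*(84 + (½)*(33 - 9*49)/49) - 124 = 1925*(84 + (½)*(1/49)*(33 - 441)) - 124 = 1925*(84 + (½)*(1/49)*(-408)) - 124 = 1925*(84 - 204/49) - 124 = 1925*(3912/49) - 124 = 1075800/7 - 124 = 1074932/7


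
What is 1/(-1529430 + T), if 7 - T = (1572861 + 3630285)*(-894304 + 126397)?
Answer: 1/3995530705999 ≈ 2.5028e-13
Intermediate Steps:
T = 3995532235429 (T = 7 - (1572861 + 3630285)*(-894304 + 126397) = 7 - 5203146*(-767907) = 7 - 1*(-3995532235422) = 7 + 3995532235422 = 3995532235429)
1/(-1529430 + T) = 1/(-1529430 + 3995532235429) = 1/3995530705999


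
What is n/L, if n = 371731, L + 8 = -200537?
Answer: -371731/200545 ≈ -1.8536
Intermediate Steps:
L = -200545 (L = -8 - 200537 = -200545)
n/L = 371731/(-200545) = 371731*(-1/200545) = -371731/200545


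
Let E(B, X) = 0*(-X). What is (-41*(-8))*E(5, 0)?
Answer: 0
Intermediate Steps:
E(B, X) = 0
(-41*(-8))*E(5, 0) = -41*(-8)*0 = 328*0 = 0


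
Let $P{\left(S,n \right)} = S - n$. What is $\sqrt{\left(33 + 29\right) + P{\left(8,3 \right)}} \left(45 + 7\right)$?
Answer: $52 \sqrt{67} \approx 425.64$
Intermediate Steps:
$\sqrt{\left(33 + 29\right) + P{\left(8,3 \right)}} \left(45 + 7\right) = \sqrt{\left(33 + 29\right) + \left(8 - 3\right)} \left(45 + 7\right) = \sqrt{62 + \left(8 - 3\right)} 52 = \sqrt{62 + 5} \cdot 52 = \sqrt{67} \cdot 52 = 52 \sqrt{67}$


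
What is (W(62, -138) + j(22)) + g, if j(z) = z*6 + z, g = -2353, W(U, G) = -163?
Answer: -2362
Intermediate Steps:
j(z) = 7*z (j(z) = 6*z + z = 7*z)
(W(62, -138) + j(22)) + g = (-163 + 7*22) - 2353 = (-163 + 154) - 2353 = -9 - 2353 = -2362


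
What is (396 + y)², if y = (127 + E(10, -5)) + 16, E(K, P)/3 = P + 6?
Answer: 293764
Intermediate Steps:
E(K, P) = 18 + 3*P (E(K, P) = 3*(P + 6) = 3*(6 + P) = 18 + 3*P)
y = 146 (y = (127 + (18 + 3*(-5))) + 16 = (127 + (18 - 15)) + 16 = (127 + 3) + 16 = 130 + 16 = 146)
(396 + y)² = (396 + 146)² = 542² = 293764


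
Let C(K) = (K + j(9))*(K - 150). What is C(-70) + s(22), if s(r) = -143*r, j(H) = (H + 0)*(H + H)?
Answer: -23386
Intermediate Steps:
j(H) = 2*H² (j(H) = H*(2*H) = 2*H²)
C(K) = (-150 + K)*(162 + K) (C(K) = (K + 2*9²)*(K - 150) = (K + 2*81)*(-150 + K) = (K + 162)*(-150 + K) = (162 + K)*(-150 + K) = (-150 + K)*(162 + K))
C(-70) + s(22) = (-24300 + (-70)² + 12*(-70)) - 143*22 = (-24300 + 4900 - 840) - 3146 = -20240 - 3146 = -23386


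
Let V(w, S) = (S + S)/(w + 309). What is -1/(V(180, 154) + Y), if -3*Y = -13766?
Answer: -489/2244166 ≈ -0.00021790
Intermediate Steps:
V(w, S) = 2*S/(309 + w) (V(w, S) = (2*S)/(309 + w) = 2*S/(309 + w))
Y = 13766/3 (Y = -⅓*(-13766) = 13766/3 ≈ 4588.7)
-1/(V(180, 154) + Y) = -1/(2*154/(309 + 180) + 13766/3) = -1/(2*154/489 + 13766/3) = -1/(2*154*(1/489) + 13766/3) = -1/(308/489 + 13766/3) = -1/2244166/489 = -1*489/2244166 = -489/2244166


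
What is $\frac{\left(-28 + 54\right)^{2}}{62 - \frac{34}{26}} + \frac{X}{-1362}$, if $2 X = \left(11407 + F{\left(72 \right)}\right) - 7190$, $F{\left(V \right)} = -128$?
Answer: $\frac{6904097}{716412} \approx 9.6371$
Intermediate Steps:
$X = \frac{4089}{2}$ ($X = \frac{\left(11407 - 128\right) - 7190}{2} = \frac{11279 - 7190}{2} = \frac{1}{2} \cdot 4089 = \frac{4089}{2} \approx 2044.5$)
$\frac{\left(-28 + 54\right)^{2}}{62 - \frac{34}{26}} + \frac{X}{-1362} = \frac{\left(-28 + 54\right)^{2}}{62 - \frac{34}{26}} + \frac{4089}{2 \left(-1362\right)} = \frac{26^{2}}{62 - \frac{17}{13}} + \frac{4089}{2} \left(- \frac{1}{1362}\right) = \frac{676}{62 - \frac{17}{13}} - \frac{1363}{908} = \frac{676}{\frac{789}{13}} - \frac{1363}{908} = 676 \cdot \frac{13}{789} - \frac{1363}{908} = \frac{8788}{789} - \frac{1363}{908} = \frac{6904097}{716412}$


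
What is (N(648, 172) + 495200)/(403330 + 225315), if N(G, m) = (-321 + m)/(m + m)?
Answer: 170348651/216253880 ≈ 0.78773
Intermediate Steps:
N(G, m) = (-321 + m)/(2*m) (N(G, m) = (-321 + m)/((2*m)) = (-321 + m)*(1/(2*m)) = (-321 + m)/(2*m))
(N(648, 172) + 495200)/(403330 + 225315) = ((1/2)*(-321 + 172)/172 + 495200)/(403330 + 225315) = ((1/2)*(1/172)*(-149) + 495200)/628645 = (-149/344 + 495200)*(1/628645) = (170348651/344)*(1/628645) = 170348651/216253880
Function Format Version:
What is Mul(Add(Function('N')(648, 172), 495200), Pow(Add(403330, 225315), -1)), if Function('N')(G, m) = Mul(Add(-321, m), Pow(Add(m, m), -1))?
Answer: Rational(170348651, 216253880) ≈ 0.78773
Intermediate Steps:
Function('N')(G, m) = Mul(Rational(1, 2), Pow(m, -1), Add(-321, m)) (Function('N')(G, m) = Mul(Add(-321, m), Pow(Mul(2, m), -1)) = Mul(Add(-321, m), Mul(Rational(1, 2), Pow(m, -1))) = Mul(Rational(1, 2), Pow(m, -1), Add(-321, m)))
Mul(Add(Function('N')(648, 172), 495200), Pow(Add(403330, 225315), -1)) = Mul(Add(Mul(Rational(1, 2), Pow(172, -1), Add(-321, 172)), 495200), Pow(Add(403330, 225315), -1)) = Mul(Add(Mul(Rational(1, 2), Rational(1, 172), -149), 495200), Pow(628645, -1)) = Mul(Add(Rational(-149, 344), 495200), Rational(1, 628645)) = Mul(Rational(170348651, 344), Rational(1, 628645)) = Rational(170348651, 216253880)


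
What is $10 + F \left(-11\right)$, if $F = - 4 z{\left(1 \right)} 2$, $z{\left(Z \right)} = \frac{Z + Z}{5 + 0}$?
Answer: $\frac{226}{5} \approx 45.2$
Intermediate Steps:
$z{\left(Z \right)} = \frac{2 Z}{5}$
$F = - \frac{16}{5}$ ($F = - 4 \cdot \frac{2}{5} \cdot 1 \cdot 2 = \left(-4\right) \frac{2}{5} \cdot 2 = \left(- \frac{8}{5}\right) 2 = - \frac{16}{5} \approx -3.2$)
$10 + F \left(-11\right) = 10 - - \frac{176}{5} = 10 + \frac{176}{5} = \frac{226}{5}$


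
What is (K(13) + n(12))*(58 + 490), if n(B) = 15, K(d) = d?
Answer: 15344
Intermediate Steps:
(K(13) + n(12))*(58 + 490) = (13 + 15)*(58 + 490) = 28*548 = 15344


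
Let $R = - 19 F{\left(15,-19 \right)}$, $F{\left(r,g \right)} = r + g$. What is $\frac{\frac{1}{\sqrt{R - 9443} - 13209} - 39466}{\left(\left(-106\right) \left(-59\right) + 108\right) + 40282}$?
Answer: $- \frac{405076814681}{478751403936} - \frac{i \sqrt{9367}}{8138773866912} \approx -0.84611 - 1.1892 \cdot 10^{-11} i$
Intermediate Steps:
$F{\left(r,g \right)} = g + r$
$R = 76$ ($R = - 19 \left(-19 + 15\right) = \left(-19\right) \left(-4\right) = 76$)
$\frac{\frac{1}{\sqrt{R - 9443} - 13209} - 39466}{\left(\left(-106\right) \left(-59\right) + 108\right) + 40282} = \frac{\frac{1}{\sqrt{76 - 9443} - 13209} - 39466}{\left(\left(-106\right) \left(-59\right) + 108\right) + 40282} = \frac{\frac{1}{\sqrt{-9367} - 13209} - 39466}{\left(6254 + 108\right) + 40282} = \frac{\frac{1}{i \sqrt{9367} - 13209} - 39466}{6362 + 40282} = \frac{\frac{1}{-13209 + i \sqrt{9367}} - 39466}{46644} = \left(-39466 + \frac{1}{-13209 + i \sqrt{9367}}\right) \frac{1}{46644} = - \frac{19733}{23322} + \frac{1}{46644 \left(-13209 + i \sqrt{9367}\right)}$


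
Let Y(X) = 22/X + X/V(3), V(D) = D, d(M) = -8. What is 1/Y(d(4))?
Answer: -12/65 ≈ -0.18462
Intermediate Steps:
Y(X) = 22/X + X/3
1/Y(d(4)) = 1/(22/(-8) + (1/3)*(-8)) = 1/(22*(-1/8) - 8/3) = 1/(-11/4 - 8/3) = 1/(-65/12) = -12/65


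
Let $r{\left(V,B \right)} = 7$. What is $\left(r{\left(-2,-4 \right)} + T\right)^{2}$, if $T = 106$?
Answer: $12769$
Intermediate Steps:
$\left(r{\left(-2,-4 \right)} + T\right)^{2} = \left(7 + 106\right)^{2} = 113^{2} = 12769$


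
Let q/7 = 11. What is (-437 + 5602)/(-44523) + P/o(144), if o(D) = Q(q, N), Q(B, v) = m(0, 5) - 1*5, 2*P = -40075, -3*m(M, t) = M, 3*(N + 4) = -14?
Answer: 356841515/89046 ≈ 4007.4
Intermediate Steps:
N = -26/3 (N = -4 + (1/3)*(-14) = -4 - 14/3 = -26/3 ≈ -8.6667)
m(M, t) = -M/3
q = 77 (q = 7*11 = 77)
P = -40075/2 (P = (1/2)*(-40075) = -40075/2 ≈ -20038.)
Q(B, v) = -5 (Q(B, v) = -1/3*0 - 1*5 = 0 - 5 = -5)
o(D) = -5
(-437 + 5602)/(-44523) + P/o(144) = (-437 + 5602)/(-44523) - 40075/2/(-5) = 5165*(-1/44523) - 40075/2*(-1/5) = -5165/44523 + 8015/2 = 356841515/89046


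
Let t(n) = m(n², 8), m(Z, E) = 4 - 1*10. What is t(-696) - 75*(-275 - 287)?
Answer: 42144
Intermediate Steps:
m(Z, E) = -6 (m(Z, E) = 4 - 10 = -6)
t(n) = -6
t(-696) - 75*(-275 - 287) = -6 - 75*(-275 - 287) = -6 - 75*(-562) = -6 + 42150 = 42144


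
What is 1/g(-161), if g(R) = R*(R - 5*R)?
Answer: -1/103684 ≈ -9.6447e-6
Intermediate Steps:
g(R) = -4*R² (g(R) = R*(-4*R) = -4*R²)
1/g(-161) = 1/(-4*(-161)²) = 1/(-4*25921) = 1/(-103684) = -1/103684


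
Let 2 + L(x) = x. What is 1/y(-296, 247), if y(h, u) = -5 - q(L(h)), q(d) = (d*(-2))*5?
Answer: -1/2985 ≈ -0.00033501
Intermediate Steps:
L(x) = -2 + x
q(d) = -10*d (q(d) = -2*d*5 = -10*d)
y(h, u) = -25 + 10*h (y(h, u) = -5 - (-10)*(-2 + h) = -5 - (20 - 10*h) = -5 + (-20 + 10*h) = -25 + 10*h)
1/y(-296, 247) = 1/(-25 + 10*(-296)) = 1/(-25 - 2960) = 1/(-2985) = -1/2985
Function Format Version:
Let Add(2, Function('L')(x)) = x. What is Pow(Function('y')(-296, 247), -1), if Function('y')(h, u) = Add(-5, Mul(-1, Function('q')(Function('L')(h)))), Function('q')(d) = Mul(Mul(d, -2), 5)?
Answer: Rational(-1, 2985) ≈ -0.00033501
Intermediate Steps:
Function('L')(x) = Add(-2, x)
Function('q')(d) = Mul(-10, d) (Function('q')(d) = Mul(Mul(-2, d), 5) = Mul(-10, d))
Function('y')(h, u) = Add(-25, Mul(10, h)) (Function('y')(h, u) = Add(-5, Mul(-1, Mul(-10, Add(-2, h)))) = Add(-5, Mul(-1, Add(20, Mul(-10, h)))) = Add(-5, Add(-20, Mul(10, h))) = Add(-25, Mul(10, h)))
Pow(Function('y')(-296, 247), -1) = Pow(Add(-25, Mul(10, -296)), -1) = Pow(Add(-25, -2960), -1) = Pow(-2985, -1) = Rational(-1, 2985)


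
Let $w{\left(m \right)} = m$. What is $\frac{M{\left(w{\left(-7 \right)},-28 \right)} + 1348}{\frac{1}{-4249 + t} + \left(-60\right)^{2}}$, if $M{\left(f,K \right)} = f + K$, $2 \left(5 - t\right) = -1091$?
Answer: $\frac{9712261}{26629198} \approx 0.36472$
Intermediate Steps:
$t = \frac{1101}{2}$ ($t = 5 - - \frac{1091}{2} = 5 + \frac{1091}{2} = \frac{1101}{2} \approx 550.5$)
$M{\left(f,K \right)} = K + f$
$\frac{M{\left(w{\left(-7 \right)},-28 \right)} + 1348}{\frac{1}{-4249 + t} + \left(-60\right)^{2}} = \frac{\left(-28 - 7\right) + 1348}{\frac{1}{-4249 + \frac{1101}{2}} + \left(-60\right)^{2}} = \frac{-35 + 1348}{\frac{1}{- \frac{7397}{2}} + 3600} = \frac{1313}{- \frac{2}{7397} + 3600} = \frac{1313}{\frac{26629198}{7397}} = 1313 \cdot \frac{7397}{26629198} = \frac{9712261}{26629198}$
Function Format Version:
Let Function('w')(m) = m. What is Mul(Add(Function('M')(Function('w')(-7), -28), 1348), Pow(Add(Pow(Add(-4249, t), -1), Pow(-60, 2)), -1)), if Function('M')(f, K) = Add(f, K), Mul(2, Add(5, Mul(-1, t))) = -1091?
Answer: Rational(9712261, 26629198) ≈ 0.36472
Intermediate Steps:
t = Rational(1101, 2) (t = Add(5, Mul(Rational(-1, 2), -1091)) = Add(5, Rational(1091, 2)) = Rational(1101, 2) ≈ 550.50)
Function('M')(f, K) = Add(K, f)
Mul(Add(Function('M')(Function('w')(-7), -28), 1348), Pow(Add(Pow(Add(-4249, t), -1), Pow(-60, 2)), -1)) = Mul(Add(Add(-28, -7), 1348), Pow(Add(Pow(Add(-4249, Rational(1101, 2)), -1), Pow(-60, 2)), -1)) = Mul(Add(-35, 1348), Pow(Add(Pow(Rational(-7397, 2), -1), 3600), -1)) = Mul(1313, Pow(Add(Rational(-2, 7397), 3600), -1)) = Mul(1313, Pow(Rational(26629198, 7397), -1)) = Mul(1313, Rational(7397, 26629198)) = Rational(9712261, 26629198)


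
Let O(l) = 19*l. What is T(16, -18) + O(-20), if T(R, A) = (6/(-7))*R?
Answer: -2756/7 ≈ -393.71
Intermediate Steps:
T(R, A) = -6*R/7 (T(R, A) = (6*(-⅐))*R = -6*R/7)
T(16, -18) + O(-20) = -6/7*16 + 19*(-20) = -96/7 - 380 = -2756/7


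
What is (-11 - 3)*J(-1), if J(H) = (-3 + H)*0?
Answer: 0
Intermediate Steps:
J(H) = 0
(-11 - 3)*J(-1) = (-11 - 3)*0 = -14*0 = 0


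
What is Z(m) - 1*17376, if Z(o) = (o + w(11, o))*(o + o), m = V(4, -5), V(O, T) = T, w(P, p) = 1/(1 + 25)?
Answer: -225243/13 ≈ -17326.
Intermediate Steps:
w(P, p) = 1/26
m = -5
Z(o) = 2*o*(1/26 + o) (Z(o) = (o + 1/26)*(o + o) = (1/26 + o)*(2*o) = 2*o*(1/26 + o))
Z(m) - 1*17376 = (1/13)*(-5)*(1 + 26*(-5)) - 1*17376 = (1/13)*(-5)*(1 - 130) - 17376 = (1/13)*(-5)*(-129) - 17376 = 645/13 - 17376 = -225243/13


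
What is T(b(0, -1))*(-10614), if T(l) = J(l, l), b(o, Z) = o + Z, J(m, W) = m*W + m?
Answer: 0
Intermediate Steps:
J(m, W) = m + W*m (J(m, W) = W*m + m = m + W*m)
b(o, Z) = Z + o
T(l) = l*(1 + l)
T(b(0, -1))*(-10614) = ((-1 + 0)*(1 + (-1 + 0)))*(-10614) = -(1 - 1)*(-10614) = -1*0*(-10614) = 0*(-10614) = 0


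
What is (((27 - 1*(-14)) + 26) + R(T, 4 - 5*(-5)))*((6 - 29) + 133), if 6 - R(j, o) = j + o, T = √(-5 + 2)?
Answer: 4840 - 110*I*√3 ≈ 4840.0 - 190.53*I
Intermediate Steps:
T = I*√3 (T = √(-3) = I*√3 ≈ 1.732*I)
R(j, o) = 6 - j - o (R(j, o) = 6 - (j + o) = 6 + (-j - o) = 6 - j - o)
(((27 - 1*(-14)) + 26) + R(T, 4 - 5*(-5)))*((6 - 29) + 133) = (((27 - 1*(-14)) + 26) + (6 - I*√3 - (4 - 5*(-5))))*((6 - 29) + 133) = (((27 + 14) + 26) + (6 - I*√3 - (4 + 25)))*(-23 + 133) = ((41 + 26) + (6 - I*√3 - 1*29))*110 = (67 + (6 - I*√3 - 29))*110 = (67 + (-23 - I*√3))*110 = (44 - I*√3)*110 = 4840 - 110*I*√3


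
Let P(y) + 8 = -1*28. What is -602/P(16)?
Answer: 301/18 ≈ 16.722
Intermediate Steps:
P(y) = -36 (P(y) = -8 - 1*28 = -8 - 28 = -36)
-602/P(16) = -602/(-36) = -602*(-1/36) = 301/18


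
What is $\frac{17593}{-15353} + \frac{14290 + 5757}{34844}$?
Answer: $- \frac{305228901}{534959932} \approx -0.57056$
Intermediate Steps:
$\frac{17593}{-15353} + \frac{14290 + 5757}{34844} = 17593 \left(- \frac{1}{15353}\right) + 20047 \cdot \frac{1}{34844} = - \frac{17593}{15353} + \frac{20047}{34844} = - \frac{305228901}{534959932}$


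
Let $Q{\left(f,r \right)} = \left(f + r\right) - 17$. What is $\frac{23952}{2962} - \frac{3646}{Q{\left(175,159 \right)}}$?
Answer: $- \frac{1603334}{469477} \approx -3.4151$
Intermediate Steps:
$Q{\left(f,r \right)} = -17 + f + r$
$\frac{23952}{2962} - \frac{3646}{Q{\left(175,159 \right)}} = \frac{23952}{2962} - \frac{3646}{-17 + 175 + 159} = 23952 \cdot \frac{1}{2962} - \frac{3646}{317} = \frac{11976}{1481} - \frac{3646}{317} = - \frac{1603334}{469477}$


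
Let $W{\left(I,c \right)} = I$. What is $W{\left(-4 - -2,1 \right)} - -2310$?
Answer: $2308$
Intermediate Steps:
$W{\left(-4 - -2,1 \right)} - -2310 = \left(-4 - -2\right) - -2310 = \left(-4 + 2\right) + 2310 = -2 + 2310 = 2308$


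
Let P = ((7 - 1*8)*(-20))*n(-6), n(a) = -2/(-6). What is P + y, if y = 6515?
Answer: 19565/3 ≈ 6521.7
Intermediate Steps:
n(a) = ⅓ (n(a) = -2*(-⅙) = ⅓)
P = 20/3 (P = ((7 - 1*8)*(-20))*(⅓) = ((7 - 8)*(-20))*(⅓) = -1*(-20)*(⅓) = 20*(⅓) = 20/3 ≈ 6.6667)
P + y = 20/3 + 6515 = 19565/3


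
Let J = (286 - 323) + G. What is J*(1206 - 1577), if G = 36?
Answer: 371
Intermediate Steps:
J = -1 (J = (286 - 323) + 36 = -37 + 36 = -1)
J*(1206 - 1577) = -(1206 - 1577) = -1*(-371) = 371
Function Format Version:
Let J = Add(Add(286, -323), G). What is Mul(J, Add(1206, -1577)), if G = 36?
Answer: 371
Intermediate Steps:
J = -1 (J = Add(Add(286, -323), 36) = Add(-37, 36) = -1)
Mul(J, Add(1206, -1577)) = Mul(-1, Add(1206, -1577)) = Mul(-1, -371) = 371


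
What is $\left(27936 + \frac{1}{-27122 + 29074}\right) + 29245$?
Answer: $\frac{111617313}{1952} \approx 57181.0$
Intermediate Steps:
$\left(27936 + \frac{1}{-27122 + 29074}\right) + 29245 = \left(27936 + \frac{1}{1952}\right) + 29245 = \frac{54531073}{1952} + 29245 = \frac{111617313}{1952}$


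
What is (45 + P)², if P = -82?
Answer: 1369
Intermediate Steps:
(45 + P)² = (45 - 82)² = (-37)² = 1369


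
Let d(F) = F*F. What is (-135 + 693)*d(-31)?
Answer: 536238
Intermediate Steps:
d(F) = F²
(-135 + 693)*d(-31) = (-135 + 693)*(-31)² = 558*961 = 536238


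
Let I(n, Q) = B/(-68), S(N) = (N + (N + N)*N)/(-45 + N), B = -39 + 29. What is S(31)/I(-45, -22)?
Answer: -4743/5 ≈ -948.60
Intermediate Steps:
B = -10
S(N) = (N + 2*N**2)/(-45 + N) (S(N) = (N + (2*N)*N)/(-45 + N) = (N + 2*N**2)/(-45 + N))
I(n, Q) = 5/34 (I(n, Q) = -10/(-68) = -10*(-1/68) = 5/34)
S(31)/I(-45, -22) = (31*(1 + 2*31)/(-45 + 31))/(5/34) = (31*(1 + 62)/(-14))*(34/5) = (31*(-1/14)*63)*(34/5) = -279/2*34/5 = -4743/5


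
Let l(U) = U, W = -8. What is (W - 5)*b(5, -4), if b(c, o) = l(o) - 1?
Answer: 65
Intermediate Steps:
b(c, o) = -1 + o (b(c, o) = o - 1 = -1 + o)
(W - 5)*b(5, -4) = (-8 - 5)*(-1 - 4) = -13*(-5) = 65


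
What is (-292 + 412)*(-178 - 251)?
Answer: -51480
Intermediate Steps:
(-292 + 412)*(-178 - 251) = 120*(-429) = -51480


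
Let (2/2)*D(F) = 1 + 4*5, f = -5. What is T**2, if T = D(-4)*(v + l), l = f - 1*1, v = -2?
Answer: 28224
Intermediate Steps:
D(F) = 21 (D(F) = 1 + 4*5 = 1 + 20 = 21)
l = -6 (l = -5 - 1*1 = -5 - 1 = -6)
T = -168 (T = 21*(-2 - 6) = 21*(-8) = -168)
T**2 = (-168)**2 = 28224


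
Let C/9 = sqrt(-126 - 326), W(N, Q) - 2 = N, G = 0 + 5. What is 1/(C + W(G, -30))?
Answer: 7/36661 - 18*I*sqrt(113)/36661 ≈ 0.00019094 - 0.0052192*I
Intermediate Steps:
G = 5
W(N, Q) = 2 + N
C = 18*I*sqrt(113) (C = 9*sqrt(-126 - 326) = 9*sqrt(-452) = 9*(2*I*sqrt(113)) = 18*I*sqrt(113) ≈ 191.34*I)
1/(C + W(G, -30)) = 1/(18*I*sqrt(113) + (2 + 5)) = 1/(18*I*sqrt(113) + 7) = 1/(7 + 18*I*sqrt(113))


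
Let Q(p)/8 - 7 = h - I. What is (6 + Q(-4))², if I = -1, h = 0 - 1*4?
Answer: 1444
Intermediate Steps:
h = -4 (h = 0 - 4 = -4)
Q(p) = 32 (Q(p) = 56 + 8*(-4 - 1*(-1)) = 56 + 8*(-4 + 1) = 56 + 8*(-3) = 56 - 24 = 32)
(6 + Q(-4))² = (6 + 32)² = 38² = 1444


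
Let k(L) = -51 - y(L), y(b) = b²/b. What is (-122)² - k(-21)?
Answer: 14914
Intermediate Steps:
y(b) = b
k(L) = -51 - L
(-122)² - k(-21) = (-122)² - (-51 - 1*(-21)) = 14884 - (-51 + 21) = 14884 - 1*(-30) = 14884 + 30 = 14914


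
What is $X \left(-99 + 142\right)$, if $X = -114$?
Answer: $-4902$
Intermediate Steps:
$X \left(-99 + 142\right) = - 114 \left(-99 + 142\right) = \left(-114\right) 43 = -4902$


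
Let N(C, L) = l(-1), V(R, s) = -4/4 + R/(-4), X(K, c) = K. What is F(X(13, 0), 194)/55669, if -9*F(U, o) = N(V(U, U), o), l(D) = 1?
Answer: -1/501021 ≈ -1.9959e-6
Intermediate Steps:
V(R, s) = -1 - R/4 (V(R, s) = -4*¼ + R*(-¼) = -1 - R/4)
N(C, L) = 1
F(U, o) = -⅑ (F(U, o) = -⅑*1 = -⅑)
F(X(13, 0), 194)/55669 = -⅑/55669 = -⅑*1/55669 = -1/501021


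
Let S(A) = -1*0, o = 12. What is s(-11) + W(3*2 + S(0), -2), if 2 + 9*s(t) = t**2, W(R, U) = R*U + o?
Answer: 119/9 ≈ 13.222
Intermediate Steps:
S(A) = 0
W(R, U) = 12 + R*U (W(R, U) = R*U + 12 = 12 + R*U)
s(t) = -2/9 + t**2/9
s(-11) + W(3*2 + S(0), -2) = (-2/9 + (1/9)*(-11)**2) + (12 + (3*2 + 0)*(-2)) = (-2/9 + (1/9)*121) + (12 + (6 + 0)*(-2)) = (-2/9 + 121/9) + (12 + 6*(-2)) = 119/9 + (12 - 12) = 119/9 + 0 = 119/9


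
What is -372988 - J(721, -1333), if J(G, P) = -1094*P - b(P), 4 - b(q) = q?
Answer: -1829953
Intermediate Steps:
b(q) = 4 - q
J(G, P) = -4 - 1093*P (J(G, P) = -1094*P - (4 - P) = -1094*P + (-4 + P) = -4 - 1093*P)
-372988 - J(721, -1333) = -372988 - (-4 - 1093*(-1333)) = -372988 - (-4 + 1456969) = -372988 - 1*1456965 = -372988 - 1456965 = -1829953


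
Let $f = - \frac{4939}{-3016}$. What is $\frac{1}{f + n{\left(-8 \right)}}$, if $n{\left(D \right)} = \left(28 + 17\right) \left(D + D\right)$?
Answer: $- \frac{3016}{2166581} \approx -0.0013921$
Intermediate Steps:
$n{\left(D \right)} = 90 D$ ($n{\left(D \right)} = 45 \cdot 2 D = 90 D$)
$f = \frac{4939}{3016}$ ($f = \left(-4939\right) \left(- \frac{1}{3016}\right) = \frac{4939}{3016} \approx 1.6376$)
$\frac{1}{f + n{\left(-8 \right)}} = \frac{1}{\frac{4939}{3016} + 90 \left(-8\right)} = \frac{1}{\frac{4939}{3016} - 720} = \frac{1}{- \frac{2166581}{3016}} = - \frac{3016}{2166581}$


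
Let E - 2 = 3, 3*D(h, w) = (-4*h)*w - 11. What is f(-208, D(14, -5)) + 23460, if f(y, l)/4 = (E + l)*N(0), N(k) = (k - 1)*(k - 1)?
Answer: 71516/3 ≈ 23839.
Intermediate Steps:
D(h, w) = -11/3 - 4*h*w/3 (D(h, w) = ((-4*h)*w - 11)/3 = (-4*h*w - 11)/3 = (-11 - 4*h*w)/3 = -11/3 - 4*h*w/3)
E = 5 (E = 2 + 3 = 5)
N(k) = (-1 + k)**2 (N(k) = (-1 + k)*(-1 + k) = (-1 + k)**2)
f(y, l) = 20 + 4*l (f(y, l) = 4*((5 + l)*(-1 + 0)**2) = 4*((5 + l)*(-1)**2) = 4*((5 + l)*1) = 4*(5 + l) = 20 + 4*l)
f(-208, D(14, -5)) + 23460 = (20 + 4*(-11/3 - 4/3*14*(-5))) + 23460 = (20 + 4*(-11/3 + 280/3)) + 23460 = (20 + 4*(269/3)) + 23460 = (20 + 1076/3) + 23460 = 1136/3 + 23460 = 71516/3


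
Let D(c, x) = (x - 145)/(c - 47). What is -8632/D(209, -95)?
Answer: 29133/5 ≈ 5826.6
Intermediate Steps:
D(c, x) = (-145 + x)/(-47 + c)
-8632/D(209, -95) = -8632*(-47 + 209)/(-145 - 95) = -8632/(-240/162) = -8632/((1/162)*(-240)) = -8632/(-40/27) = -8632*(-27/40) = 29133/5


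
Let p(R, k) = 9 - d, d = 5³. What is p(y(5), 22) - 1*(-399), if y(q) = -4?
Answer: 283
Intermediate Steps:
d = 125
p(R, k) = -116 (p(R, k) = 9 - 1*125 = 9 - 125 = -116)
p(y(5), 22) - 1*(-399) = -116 - 1*(-399) = -116 + 399 = 283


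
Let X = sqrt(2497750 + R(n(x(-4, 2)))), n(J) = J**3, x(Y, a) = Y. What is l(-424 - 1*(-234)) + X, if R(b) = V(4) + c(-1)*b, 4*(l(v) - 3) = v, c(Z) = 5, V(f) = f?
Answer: -89/2 + sqrt(2497434) ≈ 1535.8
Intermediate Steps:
l(v) = 3 + v/4
R(b) = 4 + 5*b
X = sqrt(2497434) (X = sqrt(2497750 + (4 + 5*(-4)**3)) = sqrt(2497750 + (4 + 5*(-64))) = sqrt(2497750 + (4 - 320)) = sqrt(2497750 - 316) = sqrt(2497434) ≈ 1580.3)
l(-424 - 1*(-234)) + X = (3 + (-424 - 1*(-234))/4) + sqrt(2497434) = (3 + (-424 + 234)/4) + sqrt(2497434) = (3 + (1/4)*(-190)) + sqrt(2497434) = (3 - 95/2) + sqrt(2497434) = -89/2 + sqrt(2497434)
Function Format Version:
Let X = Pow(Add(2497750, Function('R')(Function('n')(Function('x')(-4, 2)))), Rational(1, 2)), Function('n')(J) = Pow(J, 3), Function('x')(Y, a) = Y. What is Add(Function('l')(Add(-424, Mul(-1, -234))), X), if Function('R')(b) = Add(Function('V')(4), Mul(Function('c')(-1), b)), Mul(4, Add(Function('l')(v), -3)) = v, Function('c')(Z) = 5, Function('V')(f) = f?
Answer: Add(Rational(-89, 2), Pow(2497434, Rational(1, 2))) ≈ 1535.8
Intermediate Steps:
Function('l')(v) = Add(3, Mul(Rational(1, 4), v))
Function('R')(b) = Add(4, Mul(5, b))
X = Pow(2497434, Rational(1, 2)) (X = Pow(Add(2497750, Add(4, Mul(5, Pow(-4, 3)))), Rational(1, 2)) = Pow(Add(2497750, Add(4, Mul(5, -64))), Rational(1, 2)) = Pow(Add(2497750, Add(4, -320)), Rational(1, 2)) = Pow(Add(2497750, -316), Rational(1, 2)) = Pow(2497434, Rational(1, 2)) ≈ 1580.3)
Add(Function('l')(Add(-424, Mul(-1, -234))), X) = Add(Add(3, Mul(Rational(1, 4), Add(-424, Mul(-1, -234)))), Pow(2497434, Rational(1, 2))) = Add(Add(3, Mul(Rational(1, 4), Add(-424, 234))), Pow(2497434, Rational(1, 2))) = Add(Add(3, Mul(Rational(1, 4), -190)), Pow(2497434, Rational(1, 2))) = Add(Add(3, Rational(-95, 2)), Pow(2497434, Rational(1, 2))) = Add(Rational(-89, 2), Pow(2497434, Rational(1, 2)))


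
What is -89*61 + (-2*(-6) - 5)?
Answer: -5422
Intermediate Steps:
-89*61 + (-2*(-6) - 5) = -5429 + (12 - 5) = -5429 + 7 = -5422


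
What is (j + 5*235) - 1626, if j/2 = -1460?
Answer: -3371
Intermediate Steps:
j = -2920 (j = 2*(-1460) = -2920)
(j + 5*235) - 1626 = (-2920 + 5*235) - 1626 = (-2920 + 1175) - 1626 = -1745 - 1626 = -3371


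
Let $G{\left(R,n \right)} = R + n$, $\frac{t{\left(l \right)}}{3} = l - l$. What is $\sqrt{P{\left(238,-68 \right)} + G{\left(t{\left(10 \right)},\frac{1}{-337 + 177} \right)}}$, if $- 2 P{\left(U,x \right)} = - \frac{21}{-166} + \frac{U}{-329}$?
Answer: $\frac{\sqrt{7114604790}}{156040} \approx 0.54055$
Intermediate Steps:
$t{\left(l \right)} = 0$ ($t{\left(l \right)} = 3 \left(l - l\right) = 3 \cdot 0 = 0$)
$P{\left(U,x \right)} = - \frac{21}{332} + \frac{U}{658}$ ($P{\left(U,x \right)} = - \frac{- \frac{21}{-166} + \frac{U}{-329}}{2} = - \frac{\left(-21\right) \left(- \frac{1}{166}\right) + U \left(- \frac{1}{329}\right)}{2} = - \frac{\frac{21}{166} - \frac{U}{329}}{2} = - \frac{21}{332} + \frac{U}{658}$)
$\sqrt{P{\left(238,-68 \right)} + G{\left(t{\left(10 \right)},\frac{1}{-337 + 177} \right)}} = \sqrt{\left(- \frac{21}{332} + \frac{1}{658} \cdot 238\right) + \left(0 + \frac{1}{-337 + 177}\right)} = \sqrt{\left(- \frac{21}{332} + \frac{17}{47}\right) + \left(0 + \frac{1}{-160}\right)} = \sqrt{\frac{4657}{15604} + \left(0 - \frac{1}{160}\right)} = \sqrt{\frac{4657}{15604} - \frac{1}{160}} = \sqrt{\frac{182379}{624160}} = \frac{\sqrt{7114604790}}{156040}$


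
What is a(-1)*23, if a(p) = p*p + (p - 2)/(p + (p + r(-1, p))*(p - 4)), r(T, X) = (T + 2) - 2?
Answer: 46/3 ≈ 15.333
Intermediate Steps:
r(T, X) = T (r(T, X) = (2 + T) - 2 = T)
a(p) = p² + (-2 + p)/(p + (-1 + p)*(-4 + p)) (a(p) = p*p + (p - 2)/(p + (p - 1)*(p - 4)) = p² + (-2 + p)/(p + (-1 + p)*(-4 + p)))
a(-1)*23 = ((1 + (-1)³ - 2*(-1)²)/(-2 - 1))*23 = ((1 - 1 - 2*1)/(-3))*23 = -(1 - 1 - 2)/3*23 = -⅓*(-2)*23 = (⅔)*23 = 46/3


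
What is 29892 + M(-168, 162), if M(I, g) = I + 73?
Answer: 29797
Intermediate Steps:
M(I, g) = 73 + I
29892 + M(-168, 162) = 29892 + (73 - 168) = 29892 - 95 = 29797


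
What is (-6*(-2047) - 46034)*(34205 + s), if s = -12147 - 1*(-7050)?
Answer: -982453216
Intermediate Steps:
s = -5097 (s = -12147 + 7050 = -5097)
(-6*(-2047) - 46034)*(34205 + s) = (-6*(-2047) - 46034)*(34205 - 5097) = (12282 - 46034)*29108 = -33752*29108 = -982453216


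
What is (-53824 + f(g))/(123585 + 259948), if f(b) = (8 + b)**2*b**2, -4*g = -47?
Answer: 7425/98184448 ≈ 7.5623e-5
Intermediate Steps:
g = 47/4 (g = -1/4*(-47) = 47/4 ≈ 11.750)
f(b) = b**2*(8 + b)**2
(-53824 + f(g))/(123585 + 259948) = (-53824 + (47/4)**2*(8 + 47/4)**2)/(123585 + 259948) = (-53824 + 2209*(79/4)**2/16)/383533 = (-53824 + (2209/16)*(6241/16))*(1/383533) = (-53824 + 13786369/256)*(1/383533) = (7425/256)*(1/383533) = 7425/98184448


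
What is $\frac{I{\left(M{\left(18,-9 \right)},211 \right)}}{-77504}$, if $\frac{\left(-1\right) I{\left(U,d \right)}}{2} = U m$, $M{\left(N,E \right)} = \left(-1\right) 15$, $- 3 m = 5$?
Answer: $\frac{25}{38752} \approx 0.00064513$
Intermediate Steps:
$m = - \frac{5}{3}$ ($m = \left(- \frac{1}{3}\right) 5 = - \frac{5}{3} \approx -1.6667$)
$M{\left(N,E \right)} = -15$
$I{\left(U,d \right)} = \frac{10 U}{3}$ ($I{\left(U,d \right)} = - 2 U \left(- \frac{5}{3}\right) = - 2 \left(- \frac{5 U}{3}\right) = \frac{10 U}{3}$)
$\frac{I{\left(M{\left(18,-9 \right)},211 \right)}}{-77504} = \frac{\frac{10}{3} \left(-15\right)}{-77504} = \left(-50\right) \left(- \frac{1}{77504}\right) = \frac{25}{38752}$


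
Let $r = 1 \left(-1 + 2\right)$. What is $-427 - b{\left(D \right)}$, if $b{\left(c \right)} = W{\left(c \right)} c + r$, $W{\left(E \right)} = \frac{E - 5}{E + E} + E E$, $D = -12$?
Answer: $\frac{2617}{2} \approx 1308.5$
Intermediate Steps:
$r = 1$ ($r = 1 \cdot 1 = 1$)
$W{\left(E \right)} = E^{2} + \frac{-5 + E}{2 E}$ ($W{\left(E \right)} = \frac{-5 + E}{2 E} + E^{2} = E^{2} + \frac{-5 + E}{2 E}$)
$b{\left(c \right)} = - \frac{3}{2} + c^{3} + \frac{c}{2}$ ($b{\left(c \right)} = \frac{-5 + c + 2 c^{3}}{2 c} c + 1 = \left(- \frac{5}{2} + c^{3} + \frac{c}{2}\right) + 1 = - \frac{3}{2} + c^{3} + \frac{c}{2}$)
$-427 - b{\left(D \right)} = -427 - \left(- \frac{3}{2} + \left(-12\right)^{3} + \frac{1}{2} \left(-12\right)\right) = -427 - \left(- \frac{3}{2} - 1728 - 6\right) = -427 - - \frac{3471}{2} = -427 + \frac{3471}{2} = \frac{2617}{2}$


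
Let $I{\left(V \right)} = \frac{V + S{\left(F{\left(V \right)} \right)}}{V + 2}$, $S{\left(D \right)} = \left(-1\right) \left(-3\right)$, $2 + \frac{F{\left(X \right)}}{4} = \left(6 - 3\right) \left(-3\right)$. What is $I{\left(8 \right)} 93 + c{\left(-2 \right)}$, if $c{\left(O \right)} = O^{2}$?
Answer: $\frac{1063}{10} \approx 106.3$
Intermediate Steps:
$F{\left(X \right)} = -44$ ($F{\left(X \right)} = -8 + 4 \left(6 - 3\right) \left(-3\right) = -8 + 4 \cdot 3 \left(-3\right) = -8 + 4 \left(-9\right) = -8 - 36 = -44$)
$S{\left(D \right)} = 3$
$I{\left(V \right)} = \frac{3 + V}{2 + V}$ ($I{\left(V \right)} = \frac{V + 3}{V + 2} = \frac{3 + V}{2 + V}$)
$I{\left(8 \right)} 93 + c{\left(-2 \right)} = \frac{3 + 8}{2 + 8} \cdot 93 + \left(-2\right)^{2} = \frac{1}{10} \cdot 11 \cdot 93 + 4 = \frac{11}{10} \cdot 93 + 4 = \frac{1023}{10} + 4 = \frac{1063}{10}$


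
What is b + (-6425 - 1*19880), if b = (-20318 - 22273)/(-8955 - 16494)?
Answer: -223131118/8483 ≈ -26303.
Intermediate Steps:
b = 14197/8483 (b = -42591/(-25449) = -42591*(-1/25449) = 14197/8483 ≈ 1.6736)
b + (-6425 - 1*19880) = 14197/8483 + (-6425 - 1*19880) = 14197/8483 + (-6425 - 19880) = 14197/8483 - 26305 = -223131118/8483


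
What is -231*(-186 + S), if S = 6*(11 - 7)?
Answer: 37422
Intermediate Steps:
S = 24 (S = 6*4 = 24)
-231*(-186 + S) = -231*(-186 + 24) = -231*(-162) = 37422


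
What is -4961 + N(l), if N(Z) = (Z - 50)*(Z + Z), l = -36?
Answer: 1231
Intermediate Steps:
N(Z) = 2*Z*(-50 + Z) (N(Z) = (-50 + Z)*(2*Z) = 2*Z*(-50 + Z))
-4961 + N(l) = -4961 + 2*(-36)*(-50 - 36) = -4961 + 2*(-36)*(-86) = -4961 + 6192 = 1231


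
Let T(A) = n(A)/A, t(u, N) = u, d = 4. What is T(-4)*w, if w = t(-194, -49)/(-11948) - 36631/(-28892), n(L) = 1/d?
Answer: -110818059/1380806464 ≈ -0.080256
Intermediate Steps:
n(L) = ¼ (n(L) = 1/4 = ¼)
T(A) = 1/(4*A)
w = 110818059/86300404 (w = -194/(-11948) - 36631/(-28892) = -194*(-1/11948) - 36631*(-1/28892) = 97/5974 + 36631/28892 = 110818059/86300404 ≈ 1.2841)
T(-4)*w = ((¼)/(-4))*(110818059/86300404) = ((¼)*(-¼))*(110818059/86300404) = -1/16*110818059/86300404 = -110818059/1380806464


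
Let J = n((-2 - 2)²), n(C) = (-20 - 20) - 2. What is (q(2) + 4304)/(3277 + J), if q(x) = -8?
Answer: 4296/3235 ≈ 1.3280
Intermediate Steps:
n(C) = -42 (n(C) = -40 - 2 = -42)
J = -42
(q(2) + 4304)/(3277 + J) = (-8 + 4304)/(3277 - 42) = 4296/3235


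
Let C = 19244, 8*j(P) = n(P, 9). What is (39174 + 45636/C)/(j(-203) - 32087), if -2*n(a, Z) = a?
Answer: -111690384/91442677 ≈ -1.2214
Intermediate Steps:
n(a, Z) = -a/2
j(P) = -P/16 (j(P) = (-P/2)/8 = -P/16)
(39174 + 45636/C)/(j(-203) - 32087) = (39174 + 45636/19244)/(-1/16*(-203) - 32087) = (39174 + 45636*(1/19244))/(203/16 - 32087) = (39174 + 11409/4811)/(-513189/16) = (188477523/4811)*(-16/513189) = -111690384/91442677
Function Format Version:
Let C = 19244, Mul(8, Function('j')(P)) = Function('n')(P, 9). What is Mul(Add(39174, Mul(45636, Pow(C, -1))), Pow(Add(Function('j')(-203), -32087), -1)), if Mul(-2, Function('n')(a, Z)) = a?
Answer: Rational(-111690384, 91442677) ≈ -1.2214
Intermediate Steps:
Function('n')(a, Z) = Mul(Rational(-1, 2), a)
Function('j')(P) = Mul(Rational(-1, 16), P) (Function('j')(P) = Mul(Rational(1, 8), Mul(Rational(-1, 2), P)) = Mul(Rational(-1, 16), P))
Mul(Add(39174, Mul(45636, Pow(C, -1))), Pow(Add(Function('j')(-203), -32087), -1)) = Mul(Add(39174, Mul(45636, Pow(19244, -1))), Pow(Add(Mul(Rational(-1, 16), -203), -32087), -1)) = Mul(Add(39174, Mul(45636, Rational(1, 19244))), Pow(Add(Rational(203, 16), -32087), -1)) = Mul(Add(39174, Rational(11409, 4811)), Pow(Rational(-513189, 16), -1)) = Mul(Rational(188477523, 4811), Rational(-16, 513189)) = Rational(-111690384, 91442677)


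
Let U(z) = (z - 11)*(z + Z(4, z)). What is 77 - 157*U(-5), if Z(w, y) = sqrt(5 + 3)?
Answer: -12483 + 5024*sqrt(2) ≈ -5378.0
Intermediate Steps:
Z(w, y) = 2*sqrt(2) (Z(w, y) = sqrt(8) = 2*sqrt(2))
U(z) = (-11 + z)*(z + 2*sqrt(2)) (U(z) = (z - 11)*(z + 2*sqrt(2)) = (-11 + z)*(z + 2*sqrt(2)))
77 - 157*U(-5) = 77 - 157*((-5)**2 - 22*sqrt(2) - 11*(-5) + 2*(-5)*sqrt(2)) = 77 - 157*(25 - 22*sqrt(2) + 55 - 10*sqrt(2)) = 77 - 157*(80 - 32*sqrt(2)) = 77 + (-12560 + 5024*sqrt(2)) = -12483 + 5024*sqrt(2)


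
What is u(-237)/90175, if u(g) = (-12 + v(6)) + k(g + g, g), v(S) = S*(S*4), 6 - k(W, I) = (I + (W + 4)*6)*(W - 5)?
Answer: -292833/18035 ≈ -16.237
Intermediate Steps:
k(W, I) = 6 - (-5 + W)*(24 + I + 6*W) (k(W, I) = 6 - (I + (W + 4)*6)*(W - 5) = 6 - (I + (4 + W)*6)*(-5 + W) = 6 - (I + (24 + 6*W))*(-5 + W) = 6 - (24 + I + 6*W)*(-5 + W) = 6 - (-5 + W)*(24 + I + 6*W))
v(S) = 4*S² (v(S) = S*(4*S) = 4*S²)
u(g) = 258 - 26*g² + 17*g (u(g) = (-12 + 4*6²) + (126 - 6*(g + g)² + 5*g + 6*(g + g) - g*(g + g)) = (-12 + 4*36) + (126 - 6*4*g² + 5*g + 6*(2*g) - g*2*g) = (-12 + 144) + (126 - 24*g² + 5*g + 12*g - 2*g²) = 132 + (126 - 24*g² + 5*g + 12*g - 2*g²) = 132 + (126 - 26*g² + 17*g) = 258 - 26*g² + 17*g)
u(-237)/90175 = (258 - 26*(-237)² + 17*(-237))/90175 = (258 - 26*56169 - 4029)*(1/90175) = (258 - 1460394 - 4029)*(1/90175) = -1464165*1/90175 = -292833/18035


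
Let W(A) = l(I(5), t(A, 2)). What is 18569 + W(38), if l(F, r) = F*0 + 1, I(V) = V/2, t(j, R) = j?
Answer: 18570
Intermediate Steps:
I(V) = V/2 (I(V) = V*(½) = V/2)
l(F, r) = 1 (l(F, r) = 0 + 1 = 1)
W(A) = 1
18569 + W(38) = 18569 + 1 = 18570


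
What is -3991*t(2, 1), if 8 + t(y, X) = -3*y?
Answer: 55874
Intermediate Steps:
t(y, X) = -8 - 3*y
-3991*t(2, 1) = -3991*(-8 - 3*2) = -3991*(-8 - 6) = -3991*(-14) = 55874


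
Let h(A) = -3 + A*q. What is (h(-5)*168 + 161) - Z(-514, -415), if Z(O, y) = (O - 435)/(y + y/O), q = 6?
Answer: -1146501571/212895 ≈ -5385.3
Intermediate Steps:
h(A) = -3 + 6*A (h(A) = -3 + A*6 = -3 + 6*A)
Z(O, y) = (-435 + O)/(y + y/O)
(h(-5)*168 + 161) - Z(-514, -415) = ((-3 + 6*(-5))*168 + 161) - (-514)*(-435 - 514)/((-415)*(1 - 514)) = ((-3 - 30)*168 + 161) - (-514)*(-1)*(-949)/(415*(-513)) = (-33*168 + 161) - (-514)*(-1)*(-1)*(-949)/(415*513) = (-5544 + 161) - 1*487786/212895 = -5383 - 487786/212895 = -1146501571/212895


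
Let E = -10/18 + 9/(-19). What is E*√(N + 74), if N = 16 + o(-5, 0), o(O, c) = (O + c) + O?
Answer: -704*√5/171 ≈ -9.2058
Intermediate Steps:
o(O, c) = c + 2*O
E = -176/171 (E = -10*1/18 + 9*(-1/19) = -5/9 - 9/19 = -176/171 ≈ -1.0292)
N = 6 (N = 16 + (0 + 2*(-5)) = 16 + (0 - 10) = 16 - 10 = 6)
E*√(N + 74) = -176*√(6 + 74)/171 = -704*√5/171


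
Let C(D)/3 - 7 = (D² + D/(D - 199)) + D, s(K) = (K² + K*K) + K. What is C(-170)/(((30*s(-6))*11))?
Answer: 10604123/2678940 ≈ 3.9583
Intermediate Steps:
s(K) = K + 2*K² (s(K) = (K² + K²) + K = 2*K² + K = K + 2*K²)
C(D) = 21 + 3*D + 3*D² + 3*D/(-199 + D) (C(D) = 21 + 3*((D² + D/(D - 199)) + D) = 21 + 3*((D² + D/(-199 + D)) + D) = 21 + 3*(D + D² + D/(-199 + D)) = 21 + (3*D + 3*D² + 3*D/(-199 + D)) = 21 + 3*D + 3*D² + 3*D/(-199 + D))
C(-170)/(((30*s(-6))*11)) = (3*(-1393 + (-170)³ - 198*(-170)² - 191*(-170))/(-199 - 170))/(((30*(-6*(1 + 2*(-6))))*11)) = (3*(-1393 - 4913000 - 198*28900 + 32470)/(-369))/(((30*(-6*(1 - 12)))*11)) = (3*(-1/369)*(-1393 - 4913000 - 5722200 + 32470))/(((30*(-6*(-11)))*11)) = (3*(-1/369)*(-10604123))/(((30*66)*11)) = 10604123/(123*((1980*11))) = (10604123/123)/21780 = (10604123/123)*(1/21780) = 10604123/2678940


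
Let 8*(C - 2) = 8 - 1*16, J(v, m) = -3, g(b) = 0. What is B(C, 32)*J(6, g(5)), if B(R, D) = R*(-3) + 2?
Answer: 3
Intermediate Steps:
C = 1 (C = 2 + (8 - 1*16)/8 = 2 + (8 - 16)/8 = 2 + (⅛)*(-8) = 2 - 1 = 1)
B(R, D) = 2 - 3*R (B(R, D) = -3*R + 2 = 2 - 3*R)
B(C, 32)*J(6, g(5)) = (2 - 3*1)*(-3) = (2 - 3)*(-3) = -1*(-3) = 3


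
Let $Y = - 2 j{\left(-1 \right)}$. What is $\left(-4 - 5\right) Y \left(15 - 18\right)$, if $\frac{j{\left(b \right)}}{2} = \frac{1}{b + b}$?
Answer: $54$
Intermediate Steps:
$j{\left(b \right)} = \frac{1}{b}$ ($j{\left(b \right)} = \frac{2}{b + b} = \frac{2}{2 b} = 2 \frac{1}{2 b} = \frac{1}{b}$)
$Y = 2$ ($Y = - \frac{2}{-1} = \left(-2\right) \left(-1\right) = 2$)
$\left(-4 - 5\right) Y \left(15 - 18\right) = \left(-4 - 5\right) 2 \left(15 - 18\right) = \left(-9\right) 2 \left(-3\right) = \left(-18\right) \left(-3\right) = 54$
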